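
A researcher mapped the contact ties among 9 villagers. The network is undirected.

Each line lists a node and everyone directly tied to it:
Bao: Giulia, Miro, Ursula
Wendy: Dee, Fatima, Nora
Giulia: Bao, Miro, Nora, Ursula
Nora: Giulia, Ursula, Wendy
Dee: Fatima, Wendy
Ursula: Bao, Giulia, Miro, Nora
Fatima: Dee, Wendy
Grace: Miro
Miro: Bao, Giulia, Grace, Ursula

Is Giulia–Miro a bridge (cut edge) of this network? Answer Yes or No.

No

Even without that edge, Giulia still reaches Miro via Giulia – Ursula – Miro, so the network stays connected. Not a bridge.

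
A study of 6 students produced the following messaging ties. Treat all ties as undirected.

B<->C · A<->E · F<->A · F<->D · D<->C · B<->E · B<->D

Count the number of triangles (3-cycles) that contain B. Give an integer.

1

B's neighbors: C, D, and E.
Neighbor pairs that are themselves tied: B–C–D. Each forms one triangle with B, for 1 in total.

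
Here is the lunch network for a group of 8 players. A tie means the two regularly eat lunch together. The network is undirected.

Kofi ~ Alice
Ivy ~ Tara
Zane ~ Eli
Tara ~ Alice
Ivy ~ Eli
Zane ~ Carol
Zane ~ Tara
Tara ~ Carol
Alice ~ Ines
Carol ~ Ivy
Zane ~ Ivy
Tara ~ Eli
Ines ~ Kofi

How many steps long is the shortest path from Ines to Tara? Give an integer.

2

One shortest route is Ines – Alice – Tara, which uses 2 edges, and Ines and Tara are not directly tied, so nothing shorter exists. So d(Ines,Tara) = 2.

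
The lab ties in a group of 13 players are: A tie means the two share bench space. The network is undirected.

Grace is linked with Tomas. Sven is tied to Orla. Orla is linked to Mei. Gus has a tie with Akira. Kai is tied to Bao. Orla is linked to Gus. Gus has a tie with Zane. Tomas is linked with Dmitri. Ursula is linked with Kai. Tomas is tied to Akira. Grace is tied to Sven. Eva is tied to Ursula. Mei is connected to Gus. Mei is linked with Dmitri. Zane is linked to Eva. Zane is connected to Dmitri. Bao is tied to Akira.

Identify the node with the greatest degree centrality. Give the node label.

Gus

Degrees — Akira:3, Bao:2, Dmitri:3, Eva:2, Grace:2, Gus:4, Kai:2, Mei:3, Orla:3, Sven:2, Tomas:3, Ursula:2, Zane:3.
The maximum is 4, attained only by Gus.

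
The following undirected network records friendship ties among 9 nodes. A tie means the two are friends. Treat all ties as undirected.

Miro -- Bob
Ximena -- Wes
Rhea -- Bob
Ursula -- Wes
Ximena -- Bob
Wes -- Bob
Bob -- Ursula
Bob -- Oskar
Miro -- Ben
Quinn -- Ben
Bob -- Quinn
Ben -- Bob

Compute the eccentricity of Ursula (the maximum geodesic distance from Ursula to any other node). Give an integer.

Distances from Ursula: Ben:2, Bob:1, Miro:2, Oskar:2, Quinn:2, Rhea:2, Wes:1, Ximena:2.
The largest is 2 (to Rhea, Ben, Oskar, Quinn, Miro, and Ximena), so the eccentricity of Ursula is 2.

2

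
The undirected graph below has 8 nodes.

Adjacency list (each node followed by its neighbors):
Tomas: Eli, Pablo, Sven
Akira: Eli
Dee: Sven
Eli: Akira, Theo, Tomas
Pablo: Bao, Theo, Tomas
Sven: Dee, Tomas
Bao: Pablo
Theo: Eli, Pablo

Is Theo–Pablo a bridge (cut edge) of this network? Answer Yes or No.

No

Even without that edge, Theo still reaches Pablo via Theo – Eli – Tomas – Pablo, so the network stays connected. Not a bridge.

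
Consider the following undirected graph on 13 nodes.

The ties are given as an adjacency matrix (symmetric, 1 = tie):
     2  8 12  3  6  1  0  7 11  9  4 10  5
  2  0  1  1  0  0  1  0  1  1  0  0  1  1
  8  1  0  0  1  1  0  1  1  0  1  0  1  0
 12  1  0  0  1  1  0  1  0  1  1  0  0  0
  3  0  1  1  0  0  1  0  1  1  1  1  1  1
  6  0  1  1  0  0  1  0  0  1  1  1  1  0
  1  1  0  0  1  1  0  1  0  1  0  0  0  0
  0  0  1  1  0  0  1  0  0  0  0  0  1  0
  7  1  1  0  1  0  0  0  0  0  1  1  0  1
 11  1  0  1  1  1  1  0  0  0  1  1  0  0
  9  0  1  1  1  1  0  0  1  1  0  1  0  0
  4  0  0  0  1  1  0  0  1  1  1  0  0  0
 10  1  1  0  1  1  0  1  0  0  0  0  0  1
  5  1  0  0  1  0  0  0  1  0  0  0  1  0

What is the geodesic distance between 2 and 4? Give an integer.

One shortest route is 2 – 7 – 4, which uses 2 edges, and 2 and 4 are not directly tied, so nothing shorter exists. So d(2,4) = 2.

2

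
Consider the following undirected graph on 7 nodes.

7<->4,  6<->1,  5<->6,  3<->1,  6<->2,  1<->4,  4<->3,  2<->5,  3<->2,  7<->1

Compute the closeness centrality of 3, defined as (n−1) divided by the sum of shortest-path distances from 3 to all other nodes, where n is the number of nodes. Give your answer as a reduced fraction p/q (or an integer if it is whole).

Distances from 3: 1:1, 2:1, 4:1, 5:2, 6:2, 7:2. Sum = 9.
n = 7, so closeness = 6/9 = 2/3.

2/3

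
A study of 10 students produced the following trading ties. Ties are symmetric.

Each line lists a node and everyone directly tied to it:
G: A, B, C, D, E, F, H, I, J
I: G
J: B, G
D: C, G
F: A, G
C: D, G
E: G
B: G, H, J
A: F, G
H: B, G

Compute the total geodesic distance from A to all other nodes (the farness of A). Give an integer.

16

Distances from A: B:2, C:2, D:2, E:2, F:1, G:1, H:2, I:2, J:2.
Sum = 2 + 2 + 2 + 2 + 1 + 1 + 2 + 2 + 2 = 16.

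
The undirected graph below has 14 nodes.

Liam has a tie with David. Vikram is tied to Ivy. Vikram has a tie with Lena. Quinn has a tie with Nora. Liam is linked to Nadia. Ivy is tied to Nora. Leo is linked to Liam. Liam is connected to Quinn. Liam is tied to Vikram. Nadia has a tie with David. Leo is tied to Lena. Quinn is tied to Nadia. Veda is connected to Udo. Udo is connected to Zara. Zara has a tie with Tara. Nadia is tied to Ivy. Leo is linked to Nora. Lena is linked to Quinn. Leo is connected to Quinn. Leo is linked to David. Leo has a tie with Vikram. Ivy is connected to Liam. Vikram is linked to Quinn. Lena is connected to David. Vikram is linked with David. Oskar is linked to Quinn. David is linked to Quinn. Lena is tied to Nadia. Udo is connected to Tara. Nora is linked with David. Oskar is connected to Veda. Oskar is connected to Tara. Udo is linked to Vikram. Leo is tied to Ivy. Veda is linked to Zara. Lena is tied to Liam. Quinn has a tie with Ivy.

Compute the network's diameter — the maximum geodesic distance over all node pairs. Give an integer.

4

Eccentricity of each node (its greatest distance to any other): David:3, Ivy:3, Lena:3, Leo:3, Liam:3, Nadia:4, Nora:4, Oskar:2, Quinn:3, Tara:3, Udo:3, Veda:3, Vikram:2, Zara:4.
The maximum eccentricity is 4, realized for instance by the pair Zara–Nora via Zara – Udo – Vikram – David – Nora. So the diameter is 4.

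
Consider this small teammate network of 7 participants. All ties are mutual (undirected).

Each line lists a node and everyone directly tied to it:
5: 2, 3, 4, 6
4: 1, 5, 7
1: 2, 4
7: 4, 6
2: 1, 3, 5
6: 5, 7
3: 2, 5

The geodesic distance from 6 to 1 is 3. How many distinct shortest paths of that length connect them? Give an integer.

3

The shortest distance is 3. The length-3 paths are: 6–5–2–1; 6–5–4–1; 6–7–4–1.
That gives 3 distinct shortest paths.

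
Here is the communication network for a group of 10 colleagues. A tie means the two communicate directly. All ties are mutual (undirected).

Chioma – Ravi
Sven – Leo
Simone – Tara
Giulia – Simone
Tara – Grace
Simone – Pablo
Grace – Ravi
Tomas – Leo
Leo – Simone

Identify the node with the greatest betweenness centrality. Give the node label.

Unnormalized betweenness of each node: Chioma:0, Giulia:0, Grace:14, Leo:15, Pablo:0, Ravi:8, Simone:27, Sven:0, Tara:18, Tomas:0.
Simone has the largest value, 27, making it the main broker — the node through which the most shortest paths run.

Simone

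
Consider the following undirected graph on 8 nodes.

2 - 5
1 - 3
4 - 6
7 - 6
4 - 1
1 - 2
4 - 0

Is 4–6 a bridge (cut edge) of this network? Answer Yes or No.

Yes

Without the 4–6 edge there is no alternate route between 4 and 6, so the network disconnects. It is a bridge.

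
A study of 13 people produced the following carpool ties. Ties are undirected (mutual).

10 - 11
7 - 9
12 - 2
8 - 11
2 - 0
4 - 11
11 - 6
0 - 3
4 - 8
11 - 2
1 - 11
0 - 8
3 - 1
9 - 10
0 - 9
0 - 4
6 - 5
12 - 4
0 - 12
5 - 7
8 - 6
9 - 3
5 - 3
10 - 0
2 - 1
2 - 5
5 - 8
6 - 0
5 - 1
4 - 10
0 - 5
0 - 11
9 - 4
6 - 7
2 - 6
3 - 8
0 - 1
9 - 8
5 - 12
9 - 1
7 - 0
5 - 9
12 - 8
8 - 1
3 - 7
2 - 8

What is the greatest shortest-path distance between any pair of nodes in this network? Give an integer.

2

Eccentricity of each node (its greatest distance to any other): 0:1, 1:2, 2:2, 3:2, 4:2, 5:2, 6:2, 7:2, 8:2, 9:2, 10:2, 11:2, 12:2.
The maximum eccentricity is 2, realized for instance by the pair 3–2 via 3 – 1 – 2. So the diameter is 2.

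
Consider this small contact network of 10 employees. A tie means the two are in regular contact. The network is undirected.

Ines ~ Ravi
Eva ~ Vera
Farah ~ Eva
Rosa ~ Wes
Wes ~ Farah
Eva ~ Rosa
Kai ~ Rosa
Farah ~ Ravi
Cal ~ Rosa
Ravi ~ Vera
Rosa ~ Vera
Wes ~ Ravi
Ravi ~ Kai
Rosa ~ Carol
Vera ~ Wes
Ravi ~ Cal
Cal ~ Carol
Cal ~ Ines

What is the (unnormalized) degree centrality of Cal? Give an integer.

Cal is directly tied to Carol, Ines, Ravi, and Rosa. That is 4 neighbors, so the degree of Cal is 4.

4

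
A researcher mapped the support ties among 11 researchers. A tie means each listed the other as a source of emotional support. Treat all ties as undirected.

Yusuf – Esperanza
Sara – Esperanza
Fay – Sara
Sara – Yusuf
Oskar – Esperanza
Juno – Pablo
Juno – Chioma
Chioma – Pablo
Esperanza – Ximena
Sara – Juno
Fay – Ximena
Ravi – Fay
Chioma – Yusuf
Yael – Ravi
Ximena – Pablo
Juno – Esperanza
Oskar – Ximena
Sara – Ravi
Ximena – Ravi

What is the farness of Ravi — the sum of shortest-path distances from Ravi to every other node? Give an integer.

Distances from Ravi: Chioma:3, Esperanza:2, Fay:1, Juno:2, Oskar:2, Pablo:2, Sara:1, Ximena:1, Yael:1, Yusuf:2.
Sum = 3 + 2 + 1 + 2 + 2 + 2 + 1 + 1 + 1 + 2 = 17.

17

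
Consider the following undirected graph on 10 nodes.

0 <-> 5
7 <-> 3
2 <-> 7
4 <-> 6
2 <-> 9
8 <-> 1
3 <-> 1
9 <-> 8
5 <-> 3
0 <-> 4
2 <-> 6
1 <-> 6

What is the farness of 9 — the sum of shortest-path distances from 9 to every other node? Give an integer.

22

Distances from 9: 0:4, 1:2, 2:1, 3:3, 4:3, 5:4, 6:2, 7:2, 8:1.
Sum = 4 + 2 + 1 + 3 + 3 + 4 + 2 + 2 + 1 = 22.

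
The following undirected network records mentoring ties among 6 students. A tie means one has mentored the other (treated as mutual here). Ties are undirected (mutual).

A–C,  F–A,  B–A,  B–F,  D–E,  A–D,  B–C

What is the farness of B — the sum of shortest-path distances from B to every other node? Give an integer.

Distances from B: A:1, C:1, D:2, E:3, F:1.
Sum = 1 + 1 + 2 + 3 + 1 = 8.

8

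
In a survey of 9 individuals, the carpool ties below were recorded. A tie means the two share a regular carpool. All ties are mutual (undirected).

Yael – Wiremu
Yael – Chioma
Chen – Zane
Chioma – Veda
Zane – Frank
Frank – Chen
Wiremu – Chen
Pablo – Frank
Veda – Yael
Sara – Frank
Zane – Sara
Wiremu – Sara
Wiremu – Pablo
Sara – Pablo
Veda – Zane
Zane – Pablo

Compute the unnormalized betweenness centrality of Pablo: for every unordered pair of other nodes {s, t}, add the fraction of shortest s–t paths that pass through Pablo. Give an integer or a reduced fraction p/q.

Pairs whose geodesics pass through Pablo — Yael–Frank: 1/4; Wiremu–Frank: 1/3; Wiremu–Zane: 1/3.
All other pairs contribute 0.
Summing the contributions gives betweenness(Pablo) = 11/12.

11/12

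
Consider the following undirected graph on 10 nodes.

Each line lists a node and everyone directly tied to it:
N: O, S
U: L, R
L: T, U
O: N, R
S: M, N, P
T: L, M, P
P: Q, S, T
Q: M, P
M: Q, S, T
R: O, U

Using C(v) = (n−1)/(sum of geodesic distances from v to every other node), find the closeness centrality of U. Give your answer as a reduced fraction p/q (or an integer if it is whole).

9/23

Distances from U: L:1, M:3, N:3, O:2, P:3, Q:4, R:1, S:4, T:2. Sum = 23.
n = 10, so closeness = 9/23.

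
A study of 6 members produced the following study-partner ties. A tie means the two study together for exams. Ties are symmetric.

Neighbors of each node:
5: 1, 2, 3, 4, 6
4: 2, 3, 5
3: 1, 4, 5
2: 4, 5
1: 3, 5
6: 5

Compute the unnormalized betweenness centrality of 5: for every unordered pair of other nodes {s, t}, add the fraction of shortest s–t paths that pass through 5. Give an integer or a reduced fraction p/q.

Pairs whose geodesics pass through 5 — 6–3: 1; 6–1: 1; 6–4: 1; 6–2: 1; 3–2: 1/2; 1–4: 1/2; 1–2: 1.
All other pairs contribute 0.
Summing the contributions gives betweenness(5) = 6.

6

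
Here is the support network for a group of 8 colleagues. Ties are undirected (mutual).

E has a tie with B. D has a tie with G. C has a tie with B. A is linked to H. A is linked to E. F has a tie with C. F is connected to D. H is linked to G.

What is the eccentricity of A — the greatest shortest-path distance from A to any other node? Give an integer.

4

Distances from A: B:2, C:3, D:3, E:1, F:4, G:2, H:1.
The largest is 4 (to F), so the eccentricity of A is 4.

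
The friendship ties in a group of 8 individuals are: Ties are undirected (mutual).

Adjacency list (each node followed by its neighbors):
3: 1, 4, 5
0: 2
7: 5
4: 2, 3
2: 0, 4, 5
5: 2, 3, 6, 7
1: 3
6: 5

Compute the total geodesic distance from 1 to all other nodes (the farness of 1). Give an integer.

18

Distances from 1: 0:4, 2:3, 3:1, 4:2, 5:2, 6:3, 7:3.
Sum = 4 + 3 + 1 + 2 + 2 + 3 + 3 = 18.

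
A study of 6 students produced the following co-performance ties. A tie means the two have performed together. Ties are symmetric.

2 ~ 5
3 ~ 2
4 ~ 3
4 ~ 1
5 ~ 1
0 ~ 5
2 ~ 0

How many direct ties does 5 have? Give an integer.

3

5 is directly tied to 0, 1, and 2. That is 3 neighbors, so the degree of 5 is 3.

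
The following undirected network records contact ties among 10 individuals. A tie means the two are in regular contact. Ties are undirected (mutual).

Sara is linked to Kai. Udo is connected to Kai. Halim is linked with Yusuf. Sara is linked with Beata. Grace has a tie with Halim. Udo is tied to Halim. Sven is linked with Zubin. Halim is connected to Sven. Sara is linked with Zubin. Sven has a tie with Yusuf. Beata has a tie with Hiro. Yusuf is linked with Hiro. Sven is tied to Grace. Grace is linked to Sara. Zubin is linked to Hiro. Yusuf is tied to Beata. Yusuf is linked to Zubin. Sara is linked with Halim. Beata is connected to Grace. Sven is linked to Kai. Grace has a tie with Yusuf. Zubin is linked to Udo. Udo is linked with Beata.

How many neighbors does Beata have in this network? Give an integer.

Beata is directly tied to Grace, Hiro, Sara, Udo, and Yusuf. That is 5 neighbors, so the degree of Beata is 5.

5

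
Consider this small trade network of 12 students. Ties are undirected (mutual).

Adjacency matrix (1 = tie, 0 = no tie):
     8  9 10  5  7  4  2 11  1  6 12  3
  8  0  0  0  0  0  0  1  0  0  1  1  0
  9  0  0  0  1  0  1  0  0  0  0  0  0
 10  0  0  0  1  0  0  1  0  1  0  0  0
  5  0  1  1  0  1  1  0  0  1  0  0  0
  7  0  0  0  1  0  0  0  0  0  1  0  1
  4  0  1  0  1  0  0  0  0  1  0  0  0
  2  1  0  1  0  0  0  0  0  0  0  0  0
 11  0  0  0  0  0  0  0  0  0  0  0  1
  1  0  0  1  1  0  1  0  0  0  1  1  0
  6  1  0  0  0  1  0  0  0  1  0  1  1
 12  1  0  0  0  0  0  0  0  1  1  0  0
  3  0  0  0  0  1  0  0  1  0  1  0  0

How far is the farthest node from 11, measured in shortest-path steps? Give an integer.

Distances from 11: 1:3, 2:4, 3:1, 4:4, 5:3, 6:2, 7:2, 8:3, 9:4, 10:4, 12:3.
The largest is 4 (to 2, 10, 4, and 9), so the eccentricity of 11 is 4.

4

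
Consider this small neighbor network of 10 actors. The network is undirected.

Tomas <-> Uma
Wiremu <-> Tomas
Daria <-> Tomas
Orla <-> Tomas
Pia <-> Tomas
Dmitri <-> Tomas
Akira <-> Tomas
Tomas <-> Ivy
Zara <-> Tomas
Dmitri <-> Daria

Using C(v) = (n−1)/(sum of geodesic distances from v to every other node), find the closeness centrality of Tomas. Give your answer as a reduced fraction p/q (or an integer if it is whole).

Distances from Tomas: Akira:1, Daria:1, Dmitri:1, Ivy:1, Orla:1, Pia:1, Uma:1, Wiremu:1, Zara:1. Sum = 9.
n = 10, so closeness = 9/9 = 1.

1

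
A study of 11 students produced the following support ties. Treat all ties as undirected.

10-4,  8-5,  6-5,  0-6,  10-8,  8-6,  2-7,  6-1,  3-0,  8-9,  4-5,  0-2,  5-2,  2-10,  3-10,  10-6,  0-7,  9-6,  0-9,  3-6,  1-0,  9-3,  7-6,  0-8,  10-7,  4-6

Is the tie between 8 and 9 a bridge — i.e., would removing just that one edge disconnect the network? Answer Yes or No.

No

Even without that edge, 8 still reaches 9 via 8 – 6 – 9, so the network stays connected. Not a bridge.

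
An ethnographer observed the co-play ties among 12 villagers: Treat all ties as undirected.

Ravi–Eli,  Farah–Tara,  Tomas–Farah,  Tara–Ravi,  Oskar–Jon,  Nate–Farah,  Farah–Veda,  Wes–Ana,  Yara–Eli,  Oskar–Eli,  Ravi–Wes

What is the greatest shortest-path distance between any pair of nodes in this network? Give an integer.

Eccentricity of each node (its greatest distance to any other): Ana:5, Eli:4, Farah:5, Jon:6, Nate:6, Oskar:5, Ravi:3, Tara:4, Tomas:6, Veda:6, Wes:4, Yara:5.
The maximum eccentricity is 6, realized for instance by the pair Jon–Veda via Jon – Oskar – Eli – Ravi – Tara – Farah – Veda. So the diameter is 6.

6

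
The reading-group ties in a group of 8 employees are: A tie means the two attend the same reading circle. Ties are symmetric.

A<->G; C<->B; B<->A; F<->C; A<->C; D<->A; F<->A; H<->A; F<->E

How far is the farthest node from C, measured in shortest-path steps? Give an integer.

Distances from C: A:1, B:1, D:2, E:2, F:1, G:2, H:2.
The largest is 2 (to D, H, G, and E), so the eccentricity of C is 2.

2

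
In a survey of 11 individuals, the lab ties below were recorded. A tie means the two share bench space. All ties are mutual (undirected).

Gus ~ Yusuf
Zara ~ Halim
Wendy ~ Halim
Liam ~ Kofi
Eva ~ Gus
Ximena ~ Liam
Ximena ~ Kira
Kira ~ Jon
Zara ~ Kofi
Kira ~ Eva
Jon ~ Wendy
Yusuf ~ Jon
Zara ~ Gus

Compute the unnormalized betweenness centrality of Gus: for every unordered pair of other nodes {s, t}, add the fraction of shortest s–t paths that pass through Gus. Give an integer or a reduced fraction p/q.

Pairs whose geodesics pass through Gus — Halim–Eva: 1; Halim–Yusuf: 1/2; Zara–Kira: 1; Zara–Eva: 1; Zara–Yusuf: 1; Zara–Jon: 1/2; Kofi–Eva: 1; Kofi–Yusuf: 1; Kofi–Jon: 1/3; Liam–Yusuf: 1/2; Eva–Yusuf: 1.
All other pairs contribute 0.
Summing the contributions gives betweenness(Gus) = 53/6.

53/6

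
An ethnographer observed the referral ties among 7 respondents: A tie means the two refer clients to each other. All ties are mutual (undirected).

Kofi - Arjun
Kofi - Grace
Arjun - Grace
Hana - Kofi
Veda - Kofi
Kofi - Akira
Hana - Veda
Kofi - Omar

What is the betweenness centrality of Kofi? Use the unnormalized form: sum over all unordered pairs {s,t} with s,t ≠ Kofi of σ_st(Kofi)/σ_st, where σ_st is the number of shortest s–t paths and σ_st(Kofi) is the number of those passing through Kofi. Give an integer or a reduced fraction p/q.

Pairs whose geodesics pass through Kofi — Arjun–Veda: 1; Arjun–Akira: 1; Arjun–Omar: 1; Arjun–Hana: 1; Veda–Akira: 1; Veda–Omar: 1; Veda–Grace: 1; Akira–Omar: 1; Akira–Grace: 1; Akira–Hana: 1; Omar–Grace: 1; Omar–Hana: 1; Grace–Hana: 1.
All other pairs contribute 0.
Summing the contributions gives betweenness(Kofi) = 13.

13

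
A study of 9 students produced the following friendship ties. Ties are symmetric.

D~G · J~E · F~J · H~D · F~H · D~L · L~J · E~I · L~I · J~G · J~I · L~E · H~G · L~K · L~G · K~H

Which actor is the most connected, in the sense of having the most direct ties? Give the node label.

Degrees — D:3, E:3, F:2, G:4, H:4, I:3, J:5, K:2, L:6.
The maximum is 6, attained only by L.

L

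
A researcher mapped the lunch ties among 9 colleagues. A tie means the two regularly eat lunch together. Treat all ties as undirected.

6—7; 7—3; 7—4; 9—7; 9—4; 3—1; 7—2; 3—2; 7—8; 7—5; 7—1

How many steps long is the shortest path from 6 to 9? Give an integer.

2

One shortest route is 6 – 7 – 9, which uses 2 edges, and 6 and 9 are not directly tied, so nothing shorter exists. So d(6,9) = 2.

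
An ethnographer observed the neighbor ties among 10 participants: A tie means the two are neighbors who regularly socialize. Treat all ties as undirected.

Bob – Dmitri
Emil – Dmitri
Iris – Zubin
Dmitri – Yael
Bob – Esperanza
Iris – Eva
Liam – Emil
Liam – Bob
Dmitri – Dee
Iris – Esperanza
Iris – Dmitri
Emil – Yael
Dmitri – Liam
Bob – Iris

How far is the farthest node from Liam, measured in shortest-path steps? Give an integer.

Distances from Liam: Bob:1, Dee:2, Dmitri:1, Emil:1, Esperanza:2, Eva:3, Iris:2, Yael:2, Zubin:3.
The largest is 3 (to Eva and Zubin), so the eccentricity of Liam is 3.

3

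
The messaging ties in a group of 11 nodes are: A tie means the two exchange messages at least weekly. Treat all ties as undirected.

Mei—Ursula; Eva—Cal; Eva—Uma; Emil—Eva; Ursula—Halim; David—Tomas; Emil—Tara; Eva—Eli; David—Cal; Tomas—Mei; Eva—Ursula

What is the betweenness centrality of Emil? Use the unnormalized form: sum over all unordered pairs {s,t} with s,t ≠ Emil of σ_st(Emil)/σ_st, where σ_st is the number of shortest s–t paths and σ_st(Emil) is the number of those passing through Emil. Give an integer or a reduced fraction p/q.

9

Pairs whose geodesics pass through Emil — Tara–Eva: 1; Tara–Halim: 1; Tara–Uma: 1; Tara–Cal: 1; Tara–Eli: 1; Tara–Tomas: 2/2; Tara–Ursula: 1; Tara–David: 1; Tara–Mei: 1.
All other pairs contribute 0.
Summing the contributions gives betweenness(Emil) = 9.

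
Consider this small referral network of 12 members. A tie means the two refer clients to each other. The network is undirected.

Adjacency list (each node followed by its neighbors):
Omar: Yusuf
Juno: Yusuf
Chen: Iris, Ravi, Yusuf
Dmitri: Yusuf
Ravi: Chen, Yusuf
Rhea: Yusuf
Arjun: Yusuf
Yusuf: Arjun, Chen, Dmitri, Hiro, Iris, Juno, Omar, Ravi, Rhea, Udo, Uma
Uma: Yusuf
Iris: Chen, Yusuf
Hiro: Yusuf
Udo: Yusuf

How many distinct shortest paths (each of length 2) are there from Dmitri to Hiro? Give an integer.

1

The shortest distance is 2, and the only length-2 path is Dmitri–Yusuf–Hiro. So there is exactly 1 shortest path.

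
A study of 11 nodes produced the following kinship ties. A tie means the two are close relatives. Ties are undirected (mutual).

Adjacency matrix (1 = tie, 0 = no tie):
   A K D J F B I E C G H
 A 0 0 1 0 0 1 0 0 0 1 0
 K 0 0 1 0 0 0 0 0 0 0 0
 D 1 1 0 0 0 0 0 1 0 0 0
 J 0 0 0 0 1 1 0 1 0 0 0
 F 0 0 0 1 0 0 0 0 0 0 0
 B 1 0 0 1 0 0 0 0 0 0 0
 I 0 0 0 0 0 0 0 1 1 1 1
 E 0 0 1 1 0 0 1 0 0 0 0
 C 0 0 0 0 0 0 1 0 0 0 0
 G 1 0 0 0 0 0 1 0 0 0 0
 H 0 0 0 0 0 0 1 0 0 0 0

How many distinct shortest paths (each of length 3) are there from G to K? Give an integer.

1

The shortest distance is 3, and the only length-3 path is G–A–D–K. So there is exactly 1 shortest path.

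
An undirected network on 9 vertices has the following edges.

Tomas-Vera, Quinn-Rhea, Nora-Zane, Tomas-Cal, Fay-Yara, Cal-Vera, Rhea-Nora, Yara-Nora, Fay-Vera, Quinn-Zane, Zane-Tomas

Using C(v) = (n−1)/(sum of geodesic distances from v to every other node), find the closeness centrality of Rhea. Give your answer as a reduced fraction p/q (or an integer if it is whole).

2/5

Distances from Rhea: Cal:4, Fay:3, Nora:1, Quinn:1, Tomas:3, Vera:4, Yara:2, Zane:2. Sum = 20.
n = 9, so closeness = 8/20 = 2/5.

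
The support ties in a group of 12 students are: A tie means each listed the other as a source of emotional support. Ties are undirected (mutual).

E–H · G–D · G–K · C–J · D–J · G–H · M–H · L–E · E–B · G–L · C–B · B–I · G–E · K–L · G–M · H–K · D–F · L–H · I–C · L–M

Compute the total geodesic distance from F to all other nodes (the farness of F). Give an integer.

Distances from F: B:4, C:3, D:1, E:3, G:2, H:3, I:4, J:2, K:3, L:3, M:3.
Sum = 4 + 3 + 1 + 3 + 2 + 3 + 4 + 2 + 3 + 3 + 3 = 31.

31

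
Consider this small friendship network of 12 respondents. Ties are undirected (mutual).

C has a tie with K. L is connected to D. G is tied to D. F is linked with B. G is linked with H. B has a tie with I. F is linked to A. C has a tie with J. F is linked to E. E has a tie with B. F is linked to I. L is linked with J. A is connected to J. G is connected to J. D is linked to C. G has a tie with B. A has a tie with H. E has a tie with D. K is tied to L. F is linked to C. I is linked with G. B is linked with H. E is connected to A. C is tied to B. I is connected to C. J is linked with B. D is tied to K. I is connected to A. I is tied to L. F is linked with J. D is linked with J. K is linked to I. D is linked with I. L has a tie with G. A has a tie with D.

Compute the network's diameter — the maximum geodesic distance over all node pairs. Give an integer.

Eccentricity of each node (its greatest distance to any other): A:2, B:2, C:2, D:2, E:2, F:2, G:2, H:3, I:2, J:2, K:3, L:2.
The maximum eccentricity is 3, realized for instance by the pair H–K via H – A – D – K. So the diameter is 3.

3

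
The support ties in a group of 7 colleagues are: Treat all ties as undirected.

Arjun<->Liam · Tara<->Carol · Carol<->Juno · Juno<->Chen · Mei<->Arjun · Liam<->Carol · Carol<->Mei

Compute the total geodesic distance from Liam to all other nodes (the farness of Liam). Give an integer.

Distances from Liam: Arjun:1, Carol:1, Chen:3, Juno:2, Mei:2, Tara:2.
Sum = 1 + 1 + 3 + 2 + 2 + 2 = 11.

11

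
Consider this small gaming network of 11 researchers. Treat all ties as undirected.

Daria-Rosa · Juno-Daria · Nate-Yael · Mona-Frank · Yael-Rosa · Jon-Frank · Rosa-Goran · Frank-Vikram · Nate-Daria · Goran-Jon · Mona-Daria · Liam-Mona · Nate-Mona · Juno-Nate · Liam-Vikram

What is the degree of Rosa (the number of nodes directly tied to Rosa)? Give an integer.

3

Rosa is directly tied to Daria, Goran, and Yael. That is 3 neighbors, so the degree of Rosa is 3.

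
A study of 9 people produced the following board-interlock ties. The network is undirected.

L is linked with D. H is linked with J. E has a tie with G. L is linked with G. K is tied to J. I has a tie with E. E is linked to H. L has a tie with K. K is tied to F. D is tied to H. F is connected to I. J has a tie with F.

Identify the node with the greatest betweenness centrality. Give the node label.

E

Unnormalized betweenness of each node: D:1, E:11/2, F:17/6, G:11/6, H:16/3, I:11/6, J:17/6, K:4, L:29/6.
E has the largest value, 11/2, making it the main broker — the node through which the most shortest paths run.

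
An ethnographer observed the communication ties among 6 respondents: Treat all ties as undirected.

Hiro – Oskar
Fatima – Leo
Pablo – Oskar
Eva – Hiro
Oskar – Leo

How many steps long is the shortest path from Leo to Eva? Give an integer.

One shortest route is Leo – Oskar – Hiro – Eva, which uses 3 edges, and at distance 2 from Leo we only reach {Hiro, Pablo}, which does not include Eva. So d(Leo,Eva) = 3.

3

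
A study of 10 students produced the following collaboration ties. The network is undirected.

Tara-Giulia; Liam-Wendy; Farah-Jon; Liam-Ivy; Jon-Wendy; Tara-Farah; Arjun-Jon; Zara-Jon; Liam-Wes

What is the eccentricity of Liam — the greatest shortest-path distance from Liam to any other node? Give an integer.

Distances from Liam: Arjun:3, Farah:3, Giulia:5, Ivy:1, Jon:2, Tara:4, Wendy:1, Wes:1, Zara:3.
The largest is 5 (to Giulia), so the eccentricity of Liam is 5.

5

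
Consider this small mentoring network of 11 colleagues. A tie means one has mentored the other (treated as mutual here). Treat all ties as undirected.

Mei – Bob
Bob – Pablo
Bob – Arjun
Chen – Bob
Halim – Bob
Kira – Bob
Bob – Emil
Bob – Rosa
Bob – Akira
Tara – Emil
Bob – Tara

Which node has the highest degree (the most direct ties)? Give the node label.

Degrees — Akira:1, Arjun:1, Bob:10, Chen:1, Emil:2, Halim:1, Kira:1, Mei:1, Pablo:1, Rosa:1, Tara:2.
The maximum is 10, attained only by Bob.

Bob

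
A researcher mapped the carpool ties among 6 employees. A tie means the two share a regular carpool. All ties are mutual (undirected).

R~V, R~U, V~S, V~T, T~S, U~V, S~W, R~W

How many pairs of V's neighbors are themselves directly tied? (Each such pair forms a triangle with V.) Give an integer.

2

V's neighbors: R, S, T, and U.
Neighbor pairs that are themselves tied: V–R–U; V–S–T. Each forms one triangle with V, for 2 in total.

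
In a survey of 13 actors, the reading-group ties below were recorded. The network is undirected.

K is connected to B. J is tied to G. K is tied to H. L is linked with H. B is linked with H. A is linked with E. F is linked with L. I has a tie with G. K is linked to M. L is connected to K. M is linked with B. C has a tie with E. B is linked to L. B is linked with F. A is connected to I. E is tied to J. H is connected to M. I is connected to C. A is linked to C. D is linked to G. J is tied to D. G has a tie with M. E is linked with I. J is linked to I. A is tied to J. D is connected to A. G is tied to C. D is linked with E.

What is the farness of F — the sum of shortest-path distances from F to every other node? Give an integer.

Distances from F: A:5, B:1, C:4, D:4, E:5, G:3, H:2, I:4, J:4, K:2, L:1, M:2.
Sum = 5 + 1 + 4 + 4 + 5 + 3 + 2 + 4 + 4 + 2 + 1 + 2 = 37.

37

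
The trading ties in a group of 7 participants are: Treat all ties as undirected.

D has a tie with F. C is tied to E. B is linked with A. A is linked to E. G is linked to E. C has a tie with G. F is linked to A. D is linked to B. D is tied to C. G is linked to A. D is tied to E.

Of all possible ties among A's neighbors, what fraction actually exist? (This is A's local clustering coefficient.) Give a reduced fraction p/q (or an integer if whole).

1/6

A's neighbors: B, E, F, and G (k = 4).
Possible neighbor pairs: C(4,2) = 6. Edges among them: E–G → e = 1.
Clustering(A) = 1/6.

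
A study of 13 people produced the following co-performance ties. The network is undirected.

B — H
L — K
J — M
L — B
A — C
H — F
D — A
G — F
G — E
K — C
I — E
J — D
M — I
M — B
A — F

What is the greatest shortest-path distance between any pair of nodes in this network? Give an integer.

5

Eccentricity of each node (its greatest distance to any other): A:4, B:3, C:5, D:4, E:5, F:3, G:4, H:3, I:5, J:4, K:5, L:4, M:4.
The maximum eccentricity is 5, realized for instance by the pair K–E via K – C – A – F – G – E. So the diameter is 5.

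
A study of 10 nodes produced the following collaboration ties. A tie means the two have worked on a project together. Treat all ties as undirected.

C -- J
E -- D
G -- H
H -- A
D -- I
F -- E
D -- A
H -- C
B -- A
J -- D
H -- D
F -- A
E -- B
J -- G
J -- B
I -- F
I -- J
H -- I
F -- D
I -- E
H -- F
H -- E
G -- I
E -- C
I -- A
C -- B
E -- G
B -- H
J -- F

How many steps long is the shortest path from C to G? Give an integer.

2

One shortest route is C – H – G, which uses 2 edges, and C and G are not directly tied, so nothing shorter exists. So d(C,G) = 2.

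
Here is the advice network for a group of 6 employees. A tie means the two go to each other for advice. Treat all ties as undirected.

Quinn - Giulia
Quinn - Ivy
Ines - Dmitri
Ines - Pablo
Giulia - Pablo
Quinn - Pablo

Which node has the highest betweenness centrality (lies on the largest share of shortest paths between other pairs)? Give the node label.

Pablo

Unnormalized betweenness of each node: Dmitri:0, Giulia:0, Ines:4, Ivy:0, Pablo:6, Quinn:4.
Pablo has the largest value, 6, making it the main broker — the node through which the most shortest paths run.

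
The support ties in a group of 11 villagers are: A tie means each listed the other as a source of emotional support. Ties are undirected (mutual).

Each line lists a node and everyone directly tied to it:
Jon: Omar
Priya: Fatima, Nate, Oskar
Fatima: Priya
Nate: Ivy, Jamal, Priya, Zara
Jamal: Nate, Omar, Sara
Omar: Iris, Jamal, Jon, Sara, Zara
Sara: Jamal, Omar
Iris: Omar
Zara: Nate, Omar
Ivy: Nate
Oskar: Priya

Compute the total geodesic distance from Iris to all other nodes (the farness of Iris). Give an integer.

Distances from Iris: Fatima:5, Ivy:4, Jamal:2, Jon:2, Nate:3, Omar:1, Oskar:5, Priya:4, Sara:2, Zara:2.
Sum = 5 + 4 + 2 + 2 + 3 + 1 + 5 + 4 + 2 + 2 = 30.

30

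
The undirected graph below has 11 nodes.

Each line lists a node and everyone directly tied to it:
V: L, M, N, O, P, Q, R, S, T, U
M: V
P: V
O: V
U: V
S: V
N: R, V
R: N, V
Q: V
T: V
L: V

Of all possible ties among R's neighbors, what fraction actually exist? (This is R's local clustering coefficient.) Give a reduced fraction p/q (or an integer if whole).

R's neighbors: N and V (k = 2).
Possible neighbor pairs: C(2,2) = 1. Edges among them: N–V → e = 1.
Clustering(R) = 1/1.

1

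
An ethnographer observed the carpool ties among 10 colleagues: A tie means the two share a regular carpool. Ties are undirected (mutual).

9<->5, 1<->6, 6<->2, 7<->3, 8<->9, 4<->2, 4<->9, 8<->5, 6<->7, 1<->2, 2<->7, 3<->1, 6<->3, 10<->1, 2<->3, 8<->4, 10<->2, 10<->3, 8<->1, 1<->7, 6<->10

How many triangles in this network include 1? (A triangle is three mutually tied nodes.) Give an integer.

9

1's neighbors: 2, 3, 6, 7, 8, and 10.
Neighbor pairs that are themselves tied: 1–2–3; 1–2–6; 1–2–7; 1–2–10; 1–3–6; 1–3–7; 1–3–10; 1–6–7; 1–6–10. Each forms one triangle with 1, for 9 in total.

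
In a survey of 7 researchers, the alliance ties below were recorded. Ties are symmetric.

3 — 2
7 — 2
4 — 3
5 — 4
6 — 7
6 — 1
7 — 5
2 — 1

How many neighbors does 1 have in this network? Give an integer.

2

1 is directly tied to 2 and 6. That is 2 neighbors, so the degree of 1 is 2.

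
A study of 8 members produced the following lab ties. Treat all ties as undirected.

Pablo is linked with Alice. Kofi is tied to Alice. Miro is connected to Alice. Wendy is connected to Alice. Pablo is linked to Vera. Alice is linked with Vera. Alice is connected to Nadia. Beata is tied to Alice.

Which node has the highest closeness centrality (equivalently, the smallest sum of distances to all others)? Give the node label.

Farness (sum of distances to all others) for each node — Alice:7, Beata:13, Kofi:13, Miro:13, Nadia:13, Pablo:12, Vera:12, Wendy:13.
The smallest farness is 7, for Alice, so Alice has the highest closeness.

Alice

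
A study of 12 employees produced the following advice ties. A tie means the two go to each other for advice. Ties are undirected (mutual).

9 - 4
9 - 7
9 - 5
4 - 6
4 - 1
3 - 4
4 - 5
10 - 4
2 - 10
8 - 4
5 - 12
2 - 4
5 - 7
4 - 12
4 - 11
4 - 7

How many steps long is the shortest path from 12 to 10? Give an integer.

2

One shortest route is 12 – 4 – 10, which uses 2 edges, and 12 and 10 are not directly tied, so nothing shorter exists. So d(12,10) = 2.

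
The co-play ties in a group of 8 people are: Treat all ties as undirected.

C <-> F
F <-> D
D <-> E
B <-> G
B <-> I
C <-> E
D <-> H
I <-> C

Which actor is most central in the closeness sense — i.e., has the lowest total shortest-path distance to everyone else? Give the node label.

Farness (sum of distances to all others) for each node — B:19, C:13, D:17, E:15, F:15, G:25, H:23, I:15.
The smallest farness is 13, for C, so C has the highest closeness.

C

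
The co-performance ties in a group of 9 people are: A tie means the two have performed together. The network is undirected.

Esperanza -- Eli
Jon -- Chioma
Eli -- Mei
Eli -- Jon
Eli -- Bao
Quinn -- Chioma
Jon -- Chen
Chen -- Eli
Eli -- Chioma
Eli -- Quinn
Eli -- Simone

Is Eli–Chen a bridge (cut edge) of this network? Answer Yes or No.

Even without that edge, Eli still reaches Chen via Eli – Jon – Chen, so the network stays connected. Not a bridge.

No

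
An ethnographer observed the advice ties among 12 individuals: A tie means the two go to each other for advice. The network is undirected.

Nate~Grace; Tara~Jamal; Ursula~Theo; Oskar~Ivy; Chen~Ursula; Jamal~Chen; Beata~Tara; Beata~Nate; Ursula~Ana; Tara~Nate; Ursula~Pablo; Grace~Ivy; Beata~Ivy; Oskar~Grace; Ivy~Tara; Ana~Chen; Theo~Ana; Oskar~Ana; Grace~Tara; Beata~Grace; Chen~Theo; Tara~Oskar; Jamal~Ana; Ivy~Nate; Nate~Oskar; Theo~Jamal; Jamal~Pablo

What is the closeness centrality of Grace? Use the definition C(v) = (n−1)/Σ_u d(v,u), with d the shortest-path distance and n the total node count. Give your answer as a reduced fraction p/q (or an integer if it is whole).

Distances from Grace: Ana:2, Beata:1, Chen:3, Ivy:1, Jamal:2, Nate:1, Oskar:1, Pablo:3, Tara:1, Theo:3, Ursula:3. Sum = 21.
n = 12, so closeness = 11/21.

11/21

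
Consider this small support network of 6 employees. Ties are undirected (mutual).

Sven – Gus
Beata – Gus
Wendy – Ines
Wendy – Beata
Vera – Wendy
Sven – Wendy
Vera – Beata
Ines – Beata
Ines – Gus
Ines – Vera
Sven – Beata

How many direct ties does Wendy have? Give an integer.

Wendy is directly tied to Beata, Ines, Sven, and Vera. That is 4 neighbors, so the degree of Wendy is 4.

4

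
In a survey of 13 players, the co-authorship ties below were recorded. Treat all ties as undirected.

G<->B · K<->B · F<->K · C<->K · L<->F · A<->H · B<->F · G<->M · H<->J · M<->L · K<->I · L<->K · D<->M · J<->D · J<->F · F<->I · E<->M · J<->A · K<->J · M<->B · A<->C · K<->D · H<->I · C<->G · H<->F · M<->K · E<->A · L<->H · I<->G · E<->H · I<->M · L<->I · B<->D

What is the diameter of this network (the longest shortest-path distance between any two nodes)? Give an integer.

Eccentricity of each node (its greatest distance to any other): A:3, B:3, C:2, D:2, E:2, F:2, G:3, H:2, I:2, J:3, K:2, L:2, M:2.
The maximum eccentricity is 3, realized for instance by the pair A–B via A – J – K – B. So the diameter is 3.

3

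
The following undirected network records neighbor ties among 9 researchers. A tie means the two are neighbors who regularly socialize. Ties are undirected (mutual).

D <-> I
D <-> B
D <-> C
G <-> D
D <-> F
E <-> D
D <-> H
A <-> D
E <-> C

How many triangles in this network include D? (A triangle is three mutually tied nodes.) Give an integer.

D's neighbors: A, B, C, E, F, G, H, and I.
Neighbor pairs that are themselves tied: D–C–E. Each forms one triangle with D, for 1 in total.

1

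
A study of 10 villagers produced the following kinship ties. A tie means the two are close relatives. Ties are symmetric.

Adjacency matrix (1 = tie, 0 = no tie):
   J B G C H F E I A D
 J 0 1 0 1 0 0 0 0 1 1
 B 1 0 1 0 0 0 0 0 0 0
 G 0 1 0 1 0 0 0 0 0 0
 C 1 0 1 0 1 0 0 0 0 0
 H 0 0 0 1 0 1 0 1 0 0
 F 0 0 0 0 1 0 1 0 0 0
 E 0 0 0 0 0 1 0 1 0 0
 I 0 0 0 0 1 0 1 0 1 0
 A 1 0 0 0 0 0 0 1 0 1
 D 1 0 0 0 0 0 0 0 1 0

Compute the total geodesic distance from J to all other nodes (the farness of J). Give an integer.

16

Distances from J: A:1, B:1, C:1, D:1, E:3, F:3, G:2, H:2, I:2.
Sum = 1 + 1 + 1 + 1 + 3 + 3 + 2 + 2 + 2 = 16.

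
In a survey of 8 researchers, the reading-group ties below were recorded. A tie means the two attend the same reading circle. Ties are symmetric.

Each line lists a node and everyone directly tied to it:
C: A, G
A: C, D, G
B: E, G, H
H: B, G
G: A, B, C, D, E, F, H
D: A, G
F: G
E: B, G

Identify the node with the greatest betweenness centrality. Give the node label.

Unnormalized betweenness of each node: A:1/2, B:1/2, C:0, D:0, E:0, F:0, G:16, H:0.
G has the largest value, 16, making it the main broker — the node through which the most shortest paths run.

G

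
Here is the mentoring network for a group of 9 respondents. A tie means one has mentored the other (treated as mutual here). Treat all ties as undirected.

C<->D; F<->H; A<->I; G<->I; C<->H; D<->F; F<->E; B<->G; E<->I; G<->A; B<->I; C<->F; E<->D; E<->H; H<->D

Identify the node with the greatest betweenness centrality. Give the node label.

E

Unnormalized betweenness of each node: A:0, B:0, C:0, D:5/3, E:16, F:5/3, G:1/2, H:5/3, I:31/2.
E has the largest value, 16, making it the main broker — the node through which the most shortest paths run.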